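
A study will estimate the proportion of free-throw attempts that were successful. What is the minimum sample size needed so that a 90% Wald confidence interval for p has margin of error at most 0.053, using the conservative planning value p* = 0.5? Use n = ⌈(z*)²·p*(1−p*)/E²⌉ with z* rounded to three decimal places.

n = 241

The 90% critical value is z* = 1.645.
p*(1−p*) = 0.50·0.50 = 0.2500.
Required n before rounding: 2.706025 × 0.2500 / 0.053² = 240.835.
⌈240.835⌉ = 241.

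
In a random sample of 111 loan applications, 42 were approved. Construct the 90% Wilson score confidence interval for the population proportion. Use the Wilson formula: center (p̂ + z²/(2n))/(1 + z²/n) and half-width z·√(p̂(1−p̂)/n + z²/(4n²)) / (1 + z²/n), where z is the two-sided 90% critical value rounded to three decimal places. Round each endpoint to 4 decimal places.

p̂ = 42/111 = 0.37838; z = 1.645, so z² = 2.706025.
Denominator 1 + z²/n = 1 + 2.706025/111 = 1.024379.
Adjusted center: (0.37838 + z²/(2n))/1.024379 = 0.38127.
Radicand: p̂(1−p̂)/n + z²/(4n²) = 0.002118993 + 0.000054907 = 0.002173900.
Half-width = 1.645·√0.002173900/1.024379 = 0.07487.
So the interval runs from 0.3064 to 0.4561.

(0.3064, 0.4561)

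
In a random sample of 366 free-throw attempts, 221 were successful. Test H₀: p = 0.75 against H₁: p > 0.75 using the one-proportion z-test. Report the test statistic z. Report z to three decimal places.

z = -6.458

With x = 221 successes in n = 366, p̂ = 0.60383.
Under H₀, SE = √(p₀(1−p₀)/n) = √(0.75·0.25/366) = √0.000512295 = 0.022634.
Test statistic: z = -0.14617/0.022634 = -6.458.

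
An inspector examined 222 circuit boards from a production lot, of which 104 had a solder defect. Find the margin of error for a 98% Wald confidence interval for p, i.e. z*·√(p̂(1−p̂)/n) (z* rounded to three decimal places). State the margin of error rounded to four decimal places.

ME = 0.0779

With x = 104 successes in n = 222, p̂ = 0.46847.
Standard error of p̂: √(0.249006/222) = √0.001121648 = 0.033491.
The 98% critical value is z* = 2.326.
Margin of error = z*·SE = 2.326 × 0.033491 = 0.0779.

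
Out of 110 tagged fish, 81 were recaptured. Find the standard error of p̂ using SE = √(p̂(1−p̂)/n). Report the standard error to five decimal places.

Sample proportion p̂ = 81/110 = 0.73636.
p̂(1−p̂) = 0.194134.
SE = √(0.194134/110) = 0.04201.

SE = 0.04201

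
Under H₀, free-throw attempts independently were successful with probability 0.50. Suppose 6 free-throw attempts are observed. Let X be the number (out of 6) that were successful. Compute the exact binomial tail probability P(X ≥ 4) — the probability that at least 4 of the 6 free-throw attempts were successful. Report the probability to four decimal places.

X ~ Binomial(n=6, p=0.50).
P(X ≥ 4) = C(6,4)·0.50^4·0.50^2 + C(6,5)·0.50^5·0.50^1 + C(6,6)·0.50^6·0.50^0.
= 0.234375 + 0.093750 + 0.015625 = 0.3438.

P = 0.3438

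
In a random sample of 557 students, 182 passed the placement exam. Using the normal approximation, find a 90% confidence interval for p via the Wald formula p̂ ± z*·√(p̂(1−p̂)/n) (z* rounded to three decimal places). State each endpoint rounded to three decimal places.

Sample proportion p̂ = 182/557 = 0.32675.
SE = √(p̂(1−p̂)/n) = √(0.219985/557) = 0.019873.
z* = 1.645 at the 90% level.
Margin of error: 1.645 × 0.019873 = 0.03269.
Interval: 0.32675 ± 0.03269 → (0.294, 0.359).

(0.294, 0.359)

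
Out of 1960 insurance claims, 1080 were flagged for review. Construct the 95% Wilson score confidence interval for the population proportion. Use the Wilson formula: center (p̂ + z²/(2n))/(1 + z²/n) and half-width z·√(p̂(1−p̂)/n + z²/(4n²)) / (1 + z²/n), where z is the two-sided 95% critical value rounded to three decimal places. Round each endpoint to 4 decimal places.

p̂ = 1080/1960 = 0.55102; z = 1.960, so z² = 3.841600.
1 + z²/n = 1.001960.
Adjusted center: (0.55102 + z²/(2n))/1.001960 = 0.55092.
Radicand: p̂(1−p̂)/n + z²/(4n²) = 0.000126223 + 0.000000250 = 0.000126473.
Half-width = 1.960·√0.000126473/1.001960 = 0.02200.
So the interval runs from 0.5289 to 0.5729.

(0.5289, 0.5729)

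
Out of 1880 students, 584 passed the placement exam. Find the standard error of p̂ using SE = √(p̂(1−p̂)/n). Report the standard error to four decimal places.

The sample proportion is 584/1880 = 0.31064.
p̂(1−p̂) = 0.214143.
SE = √(0.214143/1880) = 0.0107.

SE = 0.0107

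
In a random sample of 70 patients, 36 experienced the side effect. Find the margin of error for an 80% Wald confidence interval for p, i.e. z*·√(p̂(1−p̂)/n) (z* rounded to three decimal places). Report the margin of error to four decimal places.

ME = 0.0766

p̂ = 36/70 = 0.51429.
Standard error of p̂: √(0.249796/70) = √0.003568513 = 0.059737.
For 80% confidence, z* = 1.282.
So ME = 0.0766.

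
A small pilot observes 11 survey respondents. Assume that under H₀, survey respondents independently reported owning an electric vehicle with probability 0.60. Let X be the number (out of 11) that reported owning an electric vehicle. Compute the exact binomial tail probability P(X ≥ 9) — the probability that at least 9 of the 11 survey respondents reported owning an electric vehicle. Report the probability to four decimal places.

X is binomial with n = 11 and p = 0.60.
P(X ≥ 9) = C(11,9)·0.60^9·0.40^2 + C(11,10)·0.60^10·0.40^1 + C(11,11)·0.60^11·0.40^0.
= 0.088684 + 0.026605 + 0.003628 = 0.1189.

P = 0.1189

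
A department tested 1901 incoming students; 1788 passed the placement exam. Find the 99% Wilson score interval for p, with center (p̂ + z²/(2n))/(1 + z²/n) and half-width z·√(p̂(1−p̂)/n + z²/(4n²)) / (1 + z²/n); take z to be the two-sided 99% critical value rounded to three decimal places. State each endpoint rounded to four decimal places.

p̂ = 1788/1901 = 0.94056; z = 2.576, so z² = 6.635776.
1 + z²/n = 1.003491.
Adjusted center: (0.94056 + z²/(2n))/1.003491 = 0.93903.
Radicand: p̂(1−p̂)/n + z²/(4n²) = 0.000029410 + 0.000000459 = 0.000029869.
Half-width = 2.576·√0.000029869/1.003491 = 0.01403.
CI: 0.93903 ± 0.01403 = (0.9250, 0.9531).

(0.9250, 0.9531)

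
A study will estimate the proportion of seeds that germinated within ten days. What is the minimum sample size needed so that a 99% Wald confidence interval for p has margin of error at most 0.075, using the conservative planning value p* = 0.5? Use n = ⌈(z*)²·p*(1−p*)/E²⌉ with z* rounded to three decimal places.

n = 295

The 99% critical value is z* = 2.576.
p*(1−p*) = 0.50·0.50 = 0.2500.
(z*)²·p*(1−p*)/E² = 6.635776·0.2500/0.005625 = 294.923.
Rounding up, n = 295.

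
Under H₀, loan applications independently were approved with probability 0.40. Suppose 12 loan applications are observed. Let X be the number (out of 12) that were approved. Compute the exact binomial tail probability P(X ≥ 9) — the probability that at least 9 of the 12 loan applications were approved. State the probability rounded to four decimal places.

X is binomial with n = 12 and p = 0.40.
P(X ≥ 9) = C(12,9)·0.40^9·0.60^3 + C(12,10)·0.40^10·0.60^2 + C(12,11)·0.40^11·0.60^1 + C(12,12)·0.40^12·0.60^0.
= 0.012457 + 0.002491 + 0.000302 + 0.000017 = 0.0153.

P = 0.0153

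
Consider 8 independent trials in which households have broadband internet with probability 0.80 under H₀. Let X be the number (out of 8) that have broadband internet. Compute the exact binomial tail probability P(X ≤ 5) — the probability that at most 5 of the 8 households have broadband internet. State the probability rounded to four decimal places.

P = 0.2031

X is binomial with n = 8 and p = 0.80.
P(X ≤ 5) = Σ_{j=0}^{5} C(8,j)·0.80^j·0.20^{8−j}.
= 0.000003 + 0.000082 + 0.001147 + 0.009175 + 0.045875 + 0.146801 = 0.2031.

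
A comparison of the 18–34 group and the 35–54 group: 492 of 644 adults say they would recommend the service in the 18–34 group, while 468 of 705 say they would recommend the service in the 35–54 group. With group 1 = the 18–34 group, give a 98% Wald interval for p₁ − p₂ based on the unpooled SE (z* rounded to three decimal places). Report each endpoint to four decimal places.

p̂₁ = 0.76398, p̂₂ = 0.66383, so the observed difference is 0.10015.
SE = √(0.000279996 + 0.000316539) = √0.000596535 = 0.024424.
z* = 2.326 at the 98% level. Margin = 2.326·0.024424 = 0.05681.
CI: 0.10015 ± 0.05681 = (0.0433, 0.1570).

(0.0433, 0.1570)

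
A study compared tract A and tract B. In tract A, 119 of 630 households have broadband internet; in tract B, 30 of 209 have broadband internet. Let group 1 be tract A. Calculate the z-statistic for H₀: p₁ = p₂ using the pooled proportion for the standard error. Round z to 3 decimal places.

z = 1.487

p̂₁ = 119/630 = 0.18889, p̂₂ = 30/209 = 0.14354.
Pooling: p̂ = 149/839 = 0.17759.
SE = √[p̂(1−p̂)(1/n₁+1/n₂)] = √[0.17759·0.82241·(1/630+1/209)] ≈ 0.030507.
z = 0.04535/0.030507 = 1.487.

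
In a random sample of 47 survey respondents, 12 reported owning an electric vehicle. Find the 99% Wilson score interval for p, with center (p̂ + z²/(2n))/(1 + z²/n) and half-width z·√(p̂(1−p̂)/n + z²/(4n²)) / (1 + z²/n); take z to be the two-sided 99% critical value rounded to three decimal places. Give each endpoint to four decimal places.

(0.1293, 0.4419)

p̂ = 12/47 = 0.25532; z = 2.576, so z² = 6.635776.
1 + z²/n = 1.141187.
Adjusted center: (0.25532 + z²/(2n))/1.141187 = 0.28559.
Radicand: p̂(1−p̂)/n + z²/(4n²) = 0.004045346 + 0.000750993 = 0.004796339.
Half-width = 2.576·√0.004796339/1.141187 = 0.15633.
CI: 0.28559 ± 0.15633 = (0.1293, 0.4419).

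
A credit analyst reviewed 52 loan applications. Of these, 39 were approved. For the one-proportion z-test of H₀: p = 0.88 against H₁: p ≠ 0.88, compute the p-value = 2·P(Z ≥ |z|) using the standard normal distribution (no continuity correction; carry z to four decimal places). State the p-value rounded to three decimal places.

The sample proportion is 39/52 = 0.75000.
Under H₀, SE = √(p₀(1−p₀)/n) = √(0.88·0.12/52) = √0.002030769 = 0.045064.
Test statistic (full precision, shown to 4 dp): z = (39/52 − 0.88)/SE₀ ≈ -2.8848.
p-value = 2·P(Z ≥ |z|) with z = -2.8848 → 0.004.

p-value = 0.004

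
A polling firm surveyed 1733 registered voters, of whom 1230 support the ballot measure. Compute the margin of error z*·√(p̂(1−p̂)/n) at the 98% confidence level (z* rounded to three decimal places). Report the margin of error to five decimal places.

ME = 0.02536

Sample proportion p̂ = 1230/1733 = 0.70975.
Standard error of p̂: √(0.206004/1733) = √0.000118871 = 0.010903.
z* = 2.326 at the 98% level.
So ME = 0.02536.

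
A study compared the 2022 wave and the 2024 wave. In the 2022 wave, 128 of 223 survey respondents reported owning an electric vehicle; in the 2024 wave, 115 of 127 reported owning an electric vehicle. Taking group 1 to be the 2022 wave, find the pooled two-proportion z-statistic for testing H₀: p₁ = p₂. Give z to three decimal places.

z = -6.473

p̂₁ = 128/223 = 0.57399, p̂₂ = 115/127 = 0.90551.
Pooled p̂ = (128+115)/(223+127) = 243/350 = 0.69429.
Pooled SE = √[0.2122531·0.01235832] ≈ 0.051216.
z = -0.33152/0.051216 = -6.473.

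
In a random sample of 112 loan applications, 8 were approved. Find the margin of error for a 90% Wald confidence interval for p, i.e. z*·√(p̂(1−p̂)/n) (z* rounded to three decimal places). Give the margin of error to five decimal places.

ME = 0.04003

The sample proportion is 8/112 = 0.07143.
SE = √(p̂(1−p̂)/n) = √(0.066327/112) = 0.024335.
The 90% critical value is z* = 1.645.
So ME = 0.04003.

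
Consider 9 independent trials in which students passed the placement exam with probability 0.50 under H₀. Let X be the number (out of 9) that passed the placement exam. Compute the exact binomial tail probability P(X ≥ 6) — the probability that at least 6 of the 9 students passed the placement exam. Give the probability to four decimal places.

X ~ Binomial(n=9, p=0.50).
P(X ≥ 6) = C(9,6)·0.50^6·0.50^3 + C(9,7)·0.50^7·0.50^2 + C(9,8)·0.50^8·0.50^1 + C(9,9)·0.50^9·0.50^0.
= 0.164062 + 0.070312 + 0.017578 + 0.001953 = 0.2539.

P = 0.2539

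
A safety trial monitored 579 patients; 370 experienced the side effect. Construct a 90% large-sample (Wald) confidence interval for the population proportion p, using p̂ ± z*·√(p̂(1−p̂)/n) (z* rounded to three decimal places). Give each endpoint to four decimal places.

With x = 370 successes in n = 579, p̂ = 0.63903.
SE(p̂) = √(0.63903·0.36097/579) = 0.019960.
The 90% critical value is z* = 1.645.
Margin of error: 1.645 × 0.019960 = 0.03283.
CI: 0.63903 ± 0.03283 = (0.6062, 0.6719).

(0.6062, 0.6719)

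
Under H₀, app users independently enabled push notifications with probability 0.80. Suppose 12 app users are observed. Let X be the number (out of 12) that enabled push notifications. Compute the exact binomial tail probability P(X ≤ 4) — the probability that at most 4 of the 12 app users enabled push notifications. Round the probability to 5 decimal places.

P = 0.00058

X is binomial with n = 12 and p = 0.80.
P(X ≤ 4) = Σ_{j=0}^{4} C(12,j)·0.80^j·0.20^{12−j}.
= 0.000000 + 0.000000 + 0.000004 + 0.000058 + 0.000519 = 0.00058.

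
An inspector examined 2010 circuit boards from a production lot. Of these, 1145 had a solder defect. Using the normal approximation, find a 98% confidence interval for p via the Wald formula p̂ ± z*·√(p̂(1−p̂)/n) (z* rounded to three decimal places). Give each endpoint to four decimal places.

p̂ = 1145/2010 = 0.56965.
Standard error of p̂: √(0.245149/2010) = √0.000121964 = 0.011044.
For 98% confidence, z* = 2.326.
Margin = 2.326·0.011044 = 0.02569.
CI: 0.56965 ± 0.02569 = (0.5440, 0.5953).

(0.5440, 0.5953)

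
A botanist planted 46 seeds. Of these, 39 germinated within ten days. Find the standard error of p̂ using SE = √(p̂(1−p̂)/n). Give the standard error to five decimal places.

SE = 0.05296

p̂ = 39/46 = 0.84783.
p̂(1−p̂) = 0.129014.
SE = √(0.129014/46) = √0.002804652 = 0.05296.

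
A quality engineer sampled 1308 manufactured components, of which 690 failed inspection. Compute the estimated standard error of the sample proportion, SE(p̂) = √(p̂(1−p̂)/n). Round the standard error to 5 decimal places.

p̂ = 690/1308 = 0.52752.
p̂(1−p̂) = 0.52752·0.47248 = 0.249243.
SE = √(0.249243/1308) = √0.000190553 = 0.01380.

SE = 0.01380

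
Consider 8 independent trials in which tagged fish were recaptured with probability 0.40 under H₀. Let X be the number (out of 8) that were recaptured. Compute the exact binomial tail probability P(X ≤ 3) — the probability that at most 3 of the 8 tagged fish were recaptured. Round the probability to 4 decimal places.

P = 0.5941

X is binomial with n = 8 and p = 0.40.
P(X ≤ 3) = C(8,0)·0.40^0·0.60^8 + C(8,1)·0.40^1·0.60^7 + C(8,2)·0.40^2·0.60^6 + C(8,3)·0.40^3·0.60^5.
= 0.016796 + 0.089580 + 0.209019 + 0.278692 = 0.5941.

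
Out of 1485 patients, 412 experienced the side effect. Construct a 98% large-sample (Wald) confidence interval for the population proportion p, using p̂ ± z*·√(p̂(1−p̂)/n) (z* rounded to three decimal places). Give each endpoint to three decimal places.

The sample proportion is 412/1485 = 0.27744.
SE(p̂) = √(0.27744·0.72256/1485) = 0.011619.
z* = 2.326 at the 98% level.
Margin = 2.326·0.011619 = 0.02703.
CI: 0.27744 ± 0.02703 = (0.250, 0.304).

(0.250, 0.304)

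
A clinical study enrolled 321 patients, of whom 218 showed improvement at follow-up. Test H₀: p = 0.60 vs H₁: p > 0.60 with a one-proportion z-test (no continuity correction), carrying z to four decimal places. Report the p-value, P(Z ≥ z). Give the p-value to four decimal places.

Sample proportion p̂ = 218/321 = 0.67913.
Under H₀, SE = √(p₀(1−p₀)/n) = √(0.60·0.40/321) = √0.000747664 = 0.027343.
Test statistic (full precision, shown to 4 dp): z = (218/321 − 0.60)/SE₀ ≈ 2.8938.
From the standard normal, P(Z ≥ z) = 0.0019.

p-value = 0.0019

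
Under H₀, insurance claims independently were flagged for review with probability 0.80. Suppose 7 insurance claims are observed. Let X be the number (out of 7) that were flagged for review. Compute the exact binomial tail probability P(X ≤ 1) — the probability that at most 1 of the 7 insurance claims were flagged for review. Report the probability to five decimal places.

P = 0.00037

X is binomial with n = 7 and p = 0.80.
P(X ≤ 1) = C(7,0)·0.80^0·0.20^7 + C(7,1)·0.80^1·0.20^6.
= 0.000013 + 0.000358 = 0.00037.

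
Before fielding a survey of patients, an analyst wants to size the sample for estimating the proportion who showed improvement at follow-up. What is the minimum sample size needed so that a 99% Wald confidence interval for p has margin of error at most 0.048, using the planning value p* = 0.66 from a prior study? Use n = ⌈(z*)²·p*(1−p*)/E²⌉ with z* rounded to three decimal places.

n = 647

For 99% confidence, z* = 2.576.
p*(1−p*) = 0.2244.
(z*)²·p*(1−p*)/E² = 6.635776·0.2244/0.002304 = 646.297.
⌈646.297⌉ = 647.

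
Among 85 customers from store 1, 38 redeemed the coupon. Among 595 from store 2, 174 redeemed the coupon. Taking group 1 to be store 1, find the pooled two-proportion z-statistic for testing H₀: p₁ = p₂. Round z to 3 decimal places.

z = 2.879

Sample proportions: p̂₁ = 38/85 = 0.44706 and p̂₂ = 174/595 = 0.29244.
Pooled p̂ = (38+174)/(85+595) = 212/680 = 0.31176.
Pooled SE = √[0.2145675·0.01344538] ≈ 0.053712.
z = 0.15462/0.053712 = 2.879.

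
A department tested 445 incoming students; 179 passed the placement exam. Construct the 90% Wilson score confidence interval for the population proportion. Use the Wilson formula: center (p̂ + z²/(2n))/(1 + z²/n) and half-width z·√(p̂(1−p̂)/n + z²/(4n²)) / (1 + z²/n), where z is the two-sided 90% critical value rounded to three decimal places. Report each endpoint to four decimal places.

Here p̂ = 179/445 = 0.40225 and z = 1.645 (z² = 2.706025).
1 + z²/n = 1.006081.
Center = (0.40225 + 0.003040)/1.006081 = 0.40284.
Radicand: p̂(1−p̂)/n + z²/(4n²) = 0.000540324 + 0.000003416 = 0.000543740.
Half-width = 1.645·√0.000543740/1.006081 = 0.03813.
CI: 0.40284 ± 0.03813 = (0.3647, 0.4410).

(0.3647, 0.4410)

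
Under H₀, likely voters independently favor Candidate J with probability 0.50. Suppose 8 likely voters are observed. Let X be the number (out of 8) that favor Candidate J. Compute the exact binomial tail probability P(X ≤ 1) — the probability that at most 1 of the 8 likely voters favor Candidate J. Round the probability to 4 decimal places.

P = 0.0352

X ~ Binomial(n=8, p=0.50).
P(X ≤ 1) = C(8,0)·0.50^0·0.50^8 + C(8,1)·0.50^1·0.50^7.
= 0.003906 + 0.031250 = 0.0352.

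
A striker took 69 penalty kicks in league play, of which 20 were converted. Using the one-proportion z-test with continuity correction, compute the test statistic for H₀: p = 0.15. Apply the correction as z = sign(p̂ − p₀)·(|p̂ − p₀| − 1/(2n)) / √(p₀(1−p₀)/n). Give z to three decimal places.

z = 3.085

p̂ = 20/69 = 0.28986. p̂ − p₀ = 0.139855.
1/(2n) = 0.007246.
Corrected numerator: |0.139855| − 0.007246 = 0.132609.
Null standard error: √(0.15·0.85/69) = √0.001847826 = 0.042986.
z = (+)0.132609/0.042986 = 3.085.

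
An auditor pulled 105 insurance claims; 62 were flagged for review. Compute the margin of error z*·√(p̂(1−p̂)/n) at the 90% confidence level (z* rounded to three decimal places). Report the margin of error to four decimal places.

ME = 0.0789

The sample proportion is 62/105 = 0.59048.
SE = √(p̂(1−p̂)/n) = √(0.241814/105) = 0.047989.
The 90% critical value is z* = 1.645.
So ME = 0.0789.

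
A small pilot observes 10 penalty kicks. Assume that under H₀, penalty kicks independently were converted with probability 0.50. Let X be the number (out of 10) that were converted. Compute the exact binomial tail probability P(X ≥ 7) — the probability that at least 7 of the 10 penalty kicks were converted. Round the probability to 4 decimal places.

X ~ Binomial(n=10, p=0.50).
P(X ≥ 7) = C(10,7)·0.50^7·0.50^3 + C(10,8)·0.50^8·0.50^2 + C(10,9)·0.50^9·0.50^1 + C(10,10)·0.50^10·0.50^0.
= 0.117188 + 0.043945 + 0.009766 + 0.000977 = 0.1719.

P = 0.1719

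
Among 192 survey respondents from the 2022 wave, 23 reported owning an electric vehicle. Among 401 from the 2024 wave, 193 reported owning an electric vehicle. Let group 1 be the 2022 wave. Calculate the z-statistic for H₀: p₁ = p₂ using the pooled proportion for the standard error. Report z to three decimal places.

z = -8.560

Sample proportions: p̂₁ = 23/192 = 0.11979 and p̂₂ = 193/401 = 0.48130.
Pooled p̂ = (23+193)/(192+401) = 216/593 = 0.36425.
Pooled SE = √[0.2315718·0.00770210] ≈ 0.042233.
z = -0.36151/0.042233 = -8.560.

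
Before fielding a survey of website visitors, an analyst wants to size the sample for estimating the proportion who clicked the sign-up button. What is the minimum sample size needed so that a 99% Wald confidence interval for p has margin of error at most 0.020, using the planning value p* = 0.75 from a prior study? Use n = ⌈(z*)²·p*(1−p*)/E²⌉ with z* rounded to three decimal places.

For 99% confidence, z* = 2.576.
p*(1−p*) = 0.1875.
(z*)²·p*(1−p*)/E² = 6.635776·0.1875/0.000400 = 3110.520.
⌈3110.520⌉ = 3111.

n = 3111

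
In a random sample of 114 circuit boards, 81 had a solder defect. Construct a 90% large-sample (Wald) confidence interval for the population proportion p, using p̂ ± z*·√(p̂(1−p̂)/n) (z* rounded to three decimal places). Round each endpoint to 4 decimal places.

(0.6407, 0.7804)

Sample proportion p̂ = 81/114 = 0.71053.
Standard error of p̂: √(0.205679/114) = √0.001804199 = 0.042476.
For 90% confidence, z* = 1.645.
Margin of error: 1.645 × 0.042476 = 0.06987.
Interval: 0.71053 ± 0.06987 → (0.6407, 0.7804).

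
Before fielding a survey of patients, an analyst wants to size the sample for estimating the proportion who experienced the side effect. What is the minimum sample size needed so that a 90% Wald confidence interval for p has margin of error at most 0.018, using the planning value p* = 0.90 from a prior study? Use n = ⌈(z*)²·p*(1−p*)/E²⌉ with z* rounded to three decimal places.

n = 752

z* = 1.645 at the 90% level.
p*(1−p*) = 0.0900.
Required n before rounding: 2.706025 × 0.0900 / 0.018² = 751.674.
Rounding up, n = 752.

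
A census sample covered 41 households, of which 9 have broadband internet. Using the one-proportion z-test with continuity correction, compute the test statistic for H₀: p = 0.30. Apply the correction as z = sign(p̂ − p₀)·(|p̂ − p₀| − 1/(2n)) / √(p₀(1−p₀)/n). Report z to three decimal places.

With x = 9 successes in n = 41, p̂ = 0.21951. p̂ − p₀ = -0.080488.
Continuity correction 1/(2n) = 1/82 = 0.012195.
Corrected numerator: |-0.080488| − 0.012195 = 0.068293.
Null standard error: √(0.30·0.70/41) = √0.005121951 = 0.071568.
z = −0.068293/0.071568 = -0.954.

z = -0.954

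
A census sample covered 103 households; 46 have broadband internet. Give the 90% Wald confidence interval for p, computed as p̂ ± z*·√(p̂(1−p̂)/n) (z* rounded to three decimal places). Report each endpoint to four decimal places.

Sample proportion p̂ = 46/103 = 0.44660.
SE(p̂) = √(0.44660·0.55340/103) = 0.048985.
For 90% confidence, z* = 1.645.
Margin = 1.645·0.048985 = 0.08058.
Interval: 0.44660 ± 0.08058 → (0.3660, 0.5272).

(0.3660, 0.5272)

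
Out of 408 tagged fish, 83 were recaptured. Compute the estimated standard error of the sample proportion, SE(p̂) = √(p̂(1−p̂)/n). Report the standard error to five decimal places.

With x = 83 successes in n = 408, p̂ = 0.20343.
p̂(1−p̂) = 0.162046.
SE = √(0.162046/408) = 0.01993.

SE = 0.01993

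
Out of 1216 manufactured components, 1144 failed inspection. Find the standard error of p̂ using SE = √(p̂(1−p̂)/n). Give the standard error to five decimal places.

The sample proportion is 1144/1216 = 0.94079.
p̂(1−p̂) = 0.055704.
SE = √(0.055704/1216) = √0.000045809 = 0.00677.

SE = 0.00677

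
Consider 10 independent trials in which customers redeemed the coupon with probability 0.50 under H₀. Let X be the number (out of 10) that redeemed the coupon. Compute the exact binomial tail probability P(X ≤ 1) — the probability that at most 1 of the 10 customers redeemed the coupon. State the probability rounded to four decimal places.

P = 0.0107

X ~ Binomial(n=10, p=0.50).
P(X ≤ 1) = C(10,0)·0.50^0·0.50^10 + C(10,1)·0.50^1·0.50^9.
= 0.000977 + 0.009766 = 0.0107.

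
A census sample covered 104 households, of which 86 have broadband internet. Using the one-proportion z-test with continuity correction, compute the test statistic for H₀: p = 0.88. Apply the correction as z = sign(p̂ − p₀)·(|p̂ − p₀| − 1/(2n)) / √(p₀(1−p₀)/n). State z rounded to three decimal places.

With x = 86 successes in n = 104, p̂ = 0.82692. p̂ − p₀ = -0.053077.
1/(2n) = 0.004808.
Corrected numerator: |-0.053077| − 0.004808 = 0.048269.
SE₀ = √(0.88·0.12/104) = 0.031865.
z = (−)0.048269/0.031865 = -1.515.

z = -1.515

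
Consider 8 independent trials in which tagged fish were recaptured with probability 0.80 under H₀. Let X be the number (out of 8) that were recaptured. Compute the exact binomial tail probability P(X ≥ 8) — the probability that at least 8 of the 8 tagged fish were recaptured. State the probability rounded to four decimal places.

P = 0.1678

X is binomial with n = 8 and p = 0.80.
P(X ≥ 8) = C(8,8)·0.80^8·0.20^0.
= 0.167772 = 0.1678.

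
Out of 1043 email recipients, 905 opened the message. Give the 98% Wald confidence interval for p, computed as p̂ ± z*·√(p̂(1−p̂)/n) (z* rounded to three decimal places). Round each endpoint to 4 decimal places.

(0.8433, 0.8921)

The sample proportion is 905/1043 = 0.86769.
SE(p̂) = √(0.86769·0.13231/1043) = 0.010491.
z* = 2.326 at the 98% level.
Margin of error: 2.326 × 0.010491 = 0.02440.
Interval: 0.86769 ± 0.02440 → (0.8433, 0.8921).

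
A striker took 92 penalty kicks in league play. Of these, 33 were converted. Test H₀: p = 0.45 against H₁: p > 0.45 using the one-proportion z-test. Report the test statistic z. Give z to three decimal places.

p̂ = 33/92 = 0.35870.
Null standard error: √(0.45·0.55/92) = √0.002690217 = 0.051867.
Test statistic: z = -0.09130/0.051867 = -1.760.

z = -1.760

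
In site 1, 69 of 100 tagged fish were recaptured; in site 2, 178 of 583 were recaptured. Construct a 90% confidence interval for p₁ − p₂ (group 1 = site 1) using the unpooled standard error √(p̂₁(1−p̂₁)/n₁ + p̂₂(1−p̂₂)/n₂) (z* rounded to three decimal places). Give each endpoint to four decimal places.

(0.3024, 0.4670)

p̂₁ = 69/100 = 0.69000, p̂₂ = 178/583 = 0.30532; p̂₁ − p̂₂ = 0.38468.
SE = √(0.002139000 + 0.000363806) = √0.002502806 = 0.050028.
For 90% confidence, z* = 1.645. Margin = 1.645·0.050028 = 0.08230.
So the interval runs from 0.3024 to 0.4670.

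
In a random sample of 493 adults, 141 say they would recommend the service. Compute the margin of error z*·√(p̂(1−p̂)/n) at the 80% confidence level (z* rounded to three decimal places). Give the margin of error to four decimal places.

With x = 141 successes in n = 493, p̂ = 0.28600.
Standard error of p̂: √(0.204206/493) = √0.000414210 = 0.020352.
For 80% confidence, z* = 1.282.
Margin of error = z*·SE = 1.282 × 0.020352 = 0.0261.

ME = 0.0261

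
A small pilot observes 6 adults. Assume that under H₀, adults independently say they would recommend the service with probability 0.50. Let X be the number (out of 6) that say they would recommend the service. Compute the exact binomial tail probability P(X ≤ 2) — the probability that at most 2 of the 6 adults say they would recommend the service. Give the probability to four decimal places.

P = 0.3438

X ~ Binomial(n=6, p=0.50).
P(X ≤ 2) = C(6,0)·0.50^0·0.50^6 + C(6,1)·0.50^1·0.50^5 + C(6,2)·0.50^2·0.50^4.
= 0.015625 + 0.093750 + 0.234375 = 0.3438.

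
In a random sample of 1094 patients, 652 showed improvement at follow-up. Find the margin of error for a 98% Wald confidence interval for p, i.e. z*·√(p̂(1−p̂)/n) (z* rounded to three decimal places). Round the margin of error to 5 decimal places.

ME = 0.03451

The sample proportion is 652/1094 = 0.59598.
Standard error of p̂: √(0.240788/1094) = √0.000220099 = 0.014836.
For 98% confidence, z* = 2.326.
So ME = 0.03451.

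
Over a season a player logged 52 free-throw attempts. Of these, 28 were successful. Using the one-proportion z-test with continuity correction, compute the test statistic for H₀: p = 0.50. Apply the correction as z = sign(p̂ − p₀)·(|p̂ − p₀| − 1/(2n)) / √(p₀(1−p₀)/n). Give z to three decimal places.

With x = 28 successes in n = 52, p̂ = 0.53846. p̂ − p₀ = 0.038462.
1/(2n) = 0.009615.
Corrected numerator: |0.038462| − 0.009615 = 0.028847.
Under H₀, SE = √(p₀(1−p₀)/n) = √(0.50·0.50/52) = √0.004807692 = 0.069338.
z = +0.028847/0.069338 = 0.416.

z = 0.416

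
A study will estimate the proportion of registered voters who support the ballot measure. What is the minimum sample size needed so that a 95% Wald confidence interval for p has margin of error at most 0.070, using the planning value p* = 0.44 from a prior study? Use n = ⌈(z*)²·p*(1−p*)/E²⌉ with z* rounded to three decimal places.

n = 194

For 95% confidence, z* = 1.960.
p*(1−p*) = 0.2464.
(z*)²·p*(1−p*)/E² = 3.841600·0.2464/0.004900 = 193.178.
Rounding up, n = 194.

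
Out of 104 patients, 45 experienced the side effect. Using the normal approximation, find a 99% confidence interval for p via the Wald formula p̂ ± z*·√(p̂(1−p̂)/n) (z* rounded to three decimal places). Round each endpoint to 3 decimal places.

(0.308, 0.558)

The sample proportion is 45/104 = 0.43269.
SE(p̂) = √(0.43269·0.56731/104) = 0.048583.
z* = 2.576 at the 99% level.
Margin = 2.576·0.048583 = 0.12515.
CI: 0.43269 ± 0.12515 = (0.308, 0.558).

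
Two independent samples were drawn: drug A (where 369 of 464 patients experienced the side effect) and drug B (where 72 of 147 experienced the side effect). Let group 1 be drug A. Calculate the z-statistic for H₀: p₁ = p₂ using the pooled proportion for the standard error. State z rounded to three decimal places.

z = 7.202

Sample proportions: p̂₁ = 369/464 = 0.79526 and p̂₂ = 72/147 = 0.48980.
Pooled p̂ = (369+72)/(464+147) = 441/611 = 0.72177.
SE = √[p̂(1−p̂)(1/n₁+1/n₂)] = √[0.72177·0.27823·(1/464+1/147)] ≈ 0.042414.
z = 0.30546/0.042414 = 7.202.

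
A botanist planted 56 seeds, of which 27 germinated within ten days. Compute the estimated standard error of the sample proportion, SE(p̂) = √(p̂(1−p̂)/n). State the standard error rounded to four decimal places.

SE = 0.0668

Sample proportion p̂ = 27/56 = 0.48214.
p̂(1−p̂) = 0.48214·0.51786 = 0.249681.
SE = √(0.249681/56) = √0.004458589 = 0.0668.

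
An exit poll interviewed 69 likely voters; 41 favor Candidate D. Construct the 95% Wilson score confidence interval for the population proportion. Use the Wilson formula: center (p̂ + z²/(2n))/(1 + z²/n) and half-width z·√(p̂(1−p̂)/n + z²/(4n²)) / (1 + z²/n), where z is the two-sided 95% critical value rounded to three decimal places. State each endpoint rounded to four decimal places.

Here p̂ = 41/69 = 0.59420 and z = 1.960 (z² = 3.841600).
1 + z²/n = 1.055675.
Adjusted center: (0.59420 + z²/(2n))/1.055675 = 0.58923.
Radicand: p̂(1−p̂)/n + z²/(4n²) = 0.003494577 + 0.000201722 = 0.003696299.
Half-width = 1.960·√0.003696299/1.055675 = 0.11288.
So the interval runs from 0.4764 to 0.7021.

(0.4764, 0.7021)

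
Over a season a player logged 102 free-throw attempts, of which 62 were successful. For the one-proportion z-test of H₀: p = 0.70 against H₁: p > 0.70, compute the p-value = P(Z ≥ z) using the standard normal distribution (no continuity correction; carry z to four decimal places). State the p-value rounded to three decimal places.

With x = 62 successes in n = 102, p̂ = 0.60784.
Under H₀, SE = √(p₀(1−p₀)/n) = √(0.70·0.30/102) = √0.002058824 = 0.045374.
z = (p̂ − p₀)/SE = (62/102 − 0.70)/0.045374 ≈ -2.0310.
p-value = P(Z ≥ z) with z = -2.0310 → 0.979.

p-value = 0.979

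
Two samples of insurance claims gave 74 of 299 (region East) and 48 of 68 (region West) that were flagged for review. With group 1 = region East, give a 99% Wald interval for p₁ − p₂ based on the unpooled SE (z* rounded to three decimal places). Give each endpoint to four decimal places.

p̂₁ = 74/299 = 0.24749, p̂₂ = 48/68 = 0.70588; p̂₁ − p̂₂ = -0.45839.
Unpooled SE = √(p̂₁(1−p̂₁)/n₁ + p̂₂(1−p̂₂)/n₂) = √(0.000622875 + 0.003053124) = 0.060630.
For 99% confidence, z* = 2.576. Margin of error = 0.15618.
So the interval runs from -0.6146 to -0.3022.

(-0.6146, -0.3022)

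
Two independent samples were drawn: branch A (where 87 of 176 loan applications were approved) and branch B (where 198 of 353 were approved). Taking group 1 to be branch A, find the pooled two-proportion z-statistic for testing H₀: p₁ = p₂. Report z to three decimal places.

z = -1.448

Sample proportions: p̂₁ = 87/176 = 0.49432 and p̂₂ = 198/353 = 0.56091.
Pooled p̂ = (87+198)/(176+353) = 285/529 = 0.53875.
Pooled SE = √[0.2484983·0.00851468] ≈ 0.045999.
z = (p̂₁ − p̂₂)/SE = (0.49432 − 0.56091)/0.045999 = -0.06659/0.045999 = -1.448.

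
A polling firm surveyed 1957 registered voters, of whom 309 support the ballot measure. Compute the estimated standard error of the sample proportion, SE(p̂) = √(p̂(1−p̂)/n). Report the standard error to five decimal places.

With x = 309 successes in n = 1957, p̂ = 0.15789.
p̂(1−p̂) = 0.132961.
SE = √(0.132961/1957) = √0.000067941 = 0.00824.

SE = 0.00824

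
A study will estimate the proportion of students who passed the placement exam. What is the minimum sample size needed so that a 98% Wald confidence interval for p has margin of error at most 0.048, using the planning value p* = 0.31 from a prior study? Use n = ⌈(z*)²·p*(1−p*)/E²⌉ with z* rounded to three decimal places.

n = 503

The 98% critical value is z* = 2.326.
p*(1−p*) = 0.31·0.69 = 0.2139.
Required n before rounding: 5.410276 × 0.2139 / 0.048² = 502.282.
⌈502.282⌉ = 503.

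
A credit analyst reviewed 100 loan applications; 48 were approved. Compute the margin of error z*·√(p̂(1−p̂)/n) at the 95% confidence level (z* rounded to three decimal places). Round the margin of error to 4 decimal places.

The sample proportion is 48/100 = 0.48000.
Standard error of p̂: √(0.249600/100) = √0.002496000 = 0.049960.
z* = 1.960 at the 95% level.
Margin of error = z*·SE = 1.960 × 0.049960 = 0.0979.

ME = 0.0979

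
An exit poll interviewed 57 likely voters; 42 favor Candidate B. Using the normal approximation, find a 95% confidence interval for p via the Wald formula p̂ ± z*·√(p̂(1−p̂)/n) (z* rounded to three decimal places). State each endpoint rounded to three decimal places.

(0.623, 0.851)

The sample proportion is 42/57 = 0.73684.
SE = √(p̂(1−p̂)/n) = √(0.193906/57) = 0.058325.
The 95% critical value is z* = 1.960.
Margin of error: 1.960 × 0.058325 = 0.11432.
So the interval runs from 0.623 to 0.851.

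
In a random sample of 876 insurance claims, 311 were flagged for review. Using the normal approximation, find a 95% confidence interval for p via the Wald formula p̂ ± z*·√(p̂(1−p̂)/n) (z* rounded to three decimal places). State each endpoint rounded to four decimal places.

(0.3233, 0.3867)

p̂ = 311/876 = 0.35502.
SE(p̂) = √(0.35502·0.64498/876) = 0.016168.
For 95% confidence, z* = 1.960.
Margin of error: 1.960 × 0.016168 = 0.03169.
So the interval runs from 0.3233 to 0.3867.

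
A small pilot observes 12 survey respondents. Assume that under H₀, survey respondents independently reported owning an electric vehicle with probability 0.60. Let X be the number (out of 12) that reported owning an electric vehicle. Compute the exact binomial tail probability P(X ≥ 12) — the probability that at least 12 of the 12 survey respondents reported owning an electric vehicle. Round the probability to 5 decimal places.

P = 0.00218

X is binomial with n = 12 and p = 0.60.
P(X ≥ 12) = C(12,12)·0.60^12·0.40^0.
= 0.002177 = 0.00218.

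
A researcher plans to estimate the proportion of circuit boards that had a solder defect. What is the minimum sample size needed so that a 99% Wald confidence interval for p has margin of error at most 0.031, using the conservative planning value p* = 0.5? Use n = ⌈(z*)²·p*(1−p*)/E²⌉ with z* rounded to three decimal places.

The 99% critical value is z* = 2.576.
p*(1−p*) = 0.50·0.50 = 0.2500.
(z*)²·p*(1−p*)/E² = 6.635776·0.2500/0.000961 = 1726.268.
⌈1726.268⌉ = 1727.

n = 1727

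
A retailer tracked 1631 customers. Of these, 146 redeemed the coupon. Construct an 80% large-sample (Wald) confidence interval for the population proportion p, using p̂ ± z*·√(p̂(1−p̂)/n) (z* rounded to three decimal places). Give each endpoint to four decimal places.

Sample proportion p̂ = 146/1631 = 0.08952.
SE = √(p̂(1−p̂)/n) = √(0.081503/1631) = 0.007069.
For 80% confidence, z* = 1.282.
Margin of error: 1.282 × 0.007069 = 0.00906.
So the interval runs from 0.0805 to 0.0986.

(0.0805, 0.0986)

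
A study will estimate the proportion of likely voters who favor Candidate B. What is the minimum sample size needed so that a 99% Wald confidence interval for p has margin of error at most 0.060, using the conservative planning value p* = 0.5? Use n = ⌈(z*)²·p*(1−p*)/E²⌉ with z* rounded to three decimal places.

n = 461

z* = 2.576 at the 99% level.
p*(1−p*) = 0.50·0.50 = 0.2500.
Required n before rounding: 6.635776 × 0.2500 / 0.060² = 460.818.
Rounding up, n = 461.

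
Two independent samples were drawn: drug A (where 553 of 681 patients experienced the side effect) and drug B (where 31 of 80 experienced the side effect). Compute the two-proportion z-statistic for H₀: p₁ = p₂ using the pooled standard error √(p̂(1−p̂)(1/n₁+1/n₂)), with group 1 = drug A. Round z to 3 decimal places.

Sample proportions: p̂₁ = 553/681 = 0.81204 and p̂₂ = 31/80 = 0.38750.
Pooled p̂ = (553+31)/(681+80) = 584/761 = 0.76741.
Pooled SE = √[0.1784912·0.01396843] ≈ 0.049932.
z = 0.42454/0.049932 = 8.502.

z = 8.502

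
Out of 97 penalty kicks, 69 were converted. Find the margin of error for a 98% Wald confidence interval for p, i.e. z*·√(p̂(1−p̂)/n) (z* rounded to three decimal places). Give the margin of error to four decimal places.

The sample proportion is 69/97 = 0.71134.
SE = √(p̂(1−p̂)/n) = √(0.205335/97) = 0.046009.
The 98% critical value is z* = 2.326.
ME = 2.326·0.046009 = 0.1070.

ME = 0.1070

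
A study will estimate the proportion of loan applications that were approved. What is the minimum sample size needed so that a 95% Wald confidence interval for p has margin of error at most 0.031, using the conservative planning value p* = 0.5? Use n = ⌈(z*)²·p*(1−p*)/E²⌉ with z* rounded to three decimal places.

z* = 1.960 at the 95% level.
p*(1−p*) = 0.2500.
Required n before rounding: 3.841600 × 0.2500 / 0.031² = 999.376.
Rounding up, n = 1000.

n = 1000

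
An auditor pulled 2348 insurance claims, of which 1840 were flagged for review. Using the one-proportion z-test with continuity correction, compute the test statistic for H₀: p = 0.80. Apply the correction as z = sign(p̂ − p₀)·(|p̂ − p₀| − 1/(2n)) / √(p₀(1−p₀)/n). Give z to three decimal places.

p̂ = 1840/2348 = 0.78365. p̂ − p₀ = -0.016354.
Continuity correction 1/(2n) = 1/4696 = 0.000213.
Corrected numerator: |-0.016354| − 0.000213 = 0.016141.
SE₀ = √(0.80·0.20/2348) = 0.008255.
z = (−)0.016141/0.008255 = -1.955.

z = -1.955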